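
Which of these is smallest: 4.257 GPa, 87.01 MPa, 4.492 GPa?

87.01 MPa

4.257 GPa = 4257000000 Pa
87.01 MPa = 87010000 Pa
4.492 GPa = 4492000000 Pa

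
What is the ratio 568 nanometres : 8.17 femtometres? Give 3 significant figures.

(568e-9) / (8.17e-15) = 69.52e6

69500000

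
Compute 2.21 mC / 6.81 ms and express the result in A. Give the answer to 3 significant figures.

0.325 A

(2.21 × 10^-3) / (6.81 × 10^-3) = 0.32452 A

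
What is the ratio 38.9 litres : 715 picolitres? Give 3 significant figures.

(38.9) / (715e-12) = 0.05441e12

54400000000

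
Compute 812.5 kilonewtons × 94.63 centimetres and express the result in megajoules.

0.76886875 megajoules

812.5e3 × 94.63e-2 = 76886.875e1 J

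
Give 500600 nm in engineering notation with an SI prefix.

= 500.6 × 10^-6 m; 10^-6 is micro.

500.6 um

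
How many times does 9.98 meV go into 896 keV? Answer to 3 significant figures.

(896e3) / (9.98e-3) = 89.78e6

89800000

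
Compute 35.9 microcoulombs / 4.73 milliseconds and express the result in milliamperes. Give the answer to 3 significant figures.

(35.9 × 10⁻⁶) / (4.73 × 10⁻³) = 7.5899 × 10⁻³ A

7.59 milliamperes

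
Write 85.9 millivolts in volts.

milli = 10^-3, (no prefix) = 10^0; factor is 10^-3.
85.9 × 10^-3 = 0.0859

0.0859 volts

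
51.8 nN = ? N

nano = 10⁻⁹, (no prefix) = 10⁰; factor is 10⁻⁹.
51.8 × 10⁻⁹ = 0.0000000518

0.0000000518 N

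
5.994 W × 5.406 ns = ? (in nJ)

32.403564 nJ

5.994 × 5.406 × 10^-9 = 32.403564 × 10^-9 J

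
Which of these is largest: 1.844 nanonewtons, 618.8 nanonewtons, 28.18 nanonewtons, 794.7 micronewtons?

794.7 micronewtons

1.844 nanonewtons = 0.000000001844 newtons
618.8 nanonewtons = 0.0000006188 newtons
28.18 nanonewtons = 0.00000002818 newtons
794.7 micronewtons = 0.0007947 newtons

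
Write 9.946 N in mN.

9946 mN

(no prefix) = 10⁰, milli = 10⁻³; factor is 10³.
9.946 × 10³ = 9946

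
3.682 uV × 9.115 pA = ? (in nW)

0.00000003356143 nW

3.682 × 10⁻⁶ × 9.115 × 10⁻¹² = 33.56143 × 10⁻¹⁸ W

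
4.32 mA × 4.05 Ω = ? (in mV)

17.496 mV

4.32 × 10⁻³ × 4.05 = 17.496 × 10⁻³ V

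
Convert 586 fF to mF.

0.000000000586 mF

femto = 1e-15, milli = 1e-3; factor is 1e-12.
586 × 1e-12 = 0.000000000586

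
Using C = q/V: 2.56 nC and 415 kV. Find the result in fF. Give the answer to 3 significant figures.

(2.56 × 10^-9) / (415 × 10^3) = 0.0061687 × 10^-12 F

6.17 fF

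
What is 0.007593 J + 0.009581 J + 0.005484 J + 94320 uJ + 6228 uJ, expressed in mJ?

123.206 mJ

In mJ:
  0.007593 J = 0.007593 × 10³ mJ = 7.593
  0.009581 J = 0.009581 × 10³ mJ = 9.581
  0.005484 J = 0.005484 × 10³ mJ = 5.484
  94320 uJ = 94320 × 10⁻³ mJ = 94.32
  6228 uJ = 6228 × 10⁻³ mJ = 6.228
Sum: 7.593 + 9.581 + 5.484 + 94.32 + 6.228 = 123.206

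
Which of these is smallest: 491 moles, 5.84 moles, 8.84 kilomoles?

5.84 moles

491 moles = 491 moles
5.84 moles = 5.84 moles
8.84 kilomoles = 8840 moles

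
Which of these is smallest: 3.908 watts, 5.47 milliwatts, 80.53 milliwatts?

3.908 watts = 3.908 watts
5.47 milliwatts = 0.00547 watts
80.53 milliwatts = 0.08053 watts

5.47 milliwatts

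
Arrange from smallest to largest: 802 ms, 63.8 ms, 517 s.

63.8 ms < 802 ms < 517 s

802 ms = 0.802 s
63.8 ms = 0.0638 s
517 s = 517 s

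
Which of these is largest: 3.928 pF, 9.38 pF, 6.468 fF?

9.38 pF

3.928 pF = 0.000000000003928 F
9.38 pF = 0.00000000000938 F
6.468 fF = 0.000000000000006468 F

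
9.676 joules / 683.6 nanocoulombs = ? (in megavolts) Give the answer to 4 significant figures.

(9.676) / (683.6 × 10⁻⁹) = 0.0141545 × 10⁹ V

14.15 megavolts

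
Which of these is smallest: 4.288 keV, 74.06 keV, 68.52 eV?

4.288 keV = 4288 eV
74.06 keV = 74060 eV
68.52 eV = 68.52 eV

68.52 eV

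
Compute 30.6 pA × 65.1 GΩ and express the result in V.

1.99206 V

30.6e-12 × 65.1e9 = 1992.06e-3 V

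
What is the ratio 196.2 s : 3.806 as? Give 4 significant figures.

51550000000000000000

(196.2) / (3.806 × 10⁻¹⁸) = 51.55 × 10¹⁸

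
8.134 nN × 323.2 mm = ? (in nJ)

2.6289088 nJ

8.134e-9 × 323.2e-3 = 2628.9088e-12 J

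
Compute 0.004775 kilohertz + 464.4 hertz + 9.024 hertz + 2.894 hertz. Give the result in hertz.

In hertz:
  0.004775 kilohertz = 0.004775 × 10^3 hertz = 4.775
  464.4 hertz → 464.4
  9.024 hertz → 9.024
  2.894 hertz → 2.894
Sum: 4.775 + 464.4 + 9.024 + 2.894 = 481.093

481.093 hertz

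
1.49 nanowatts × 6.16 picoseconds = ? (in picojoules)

1.49 × 10^-9 × 6.16 × 10^-12 = 9.1784 × 10^-21 J

0.0000000091784 picojoules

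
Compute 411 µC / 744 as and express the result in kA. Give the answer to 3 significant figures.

(411 × 10⁻⁶) / (744 × 10⁻¹⁸) = 0.55242 × 10¹² A

552000000 kA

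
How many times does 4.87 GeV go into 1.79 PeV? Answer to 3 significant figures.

368000

(1.79 × 10^15) / (4.87 × 10^9) = 0.3676 × 10^6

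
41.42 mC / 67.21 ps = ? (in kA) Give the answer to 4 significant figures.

616300 kA

(41.42 × 10⁻³) / (67.21 × 10⁻¹²) = 0.616277 × 10⁹ A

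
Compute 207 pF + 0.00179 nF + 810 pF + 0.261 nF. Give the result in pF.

1279.79 pF

In pF:
  207 pF → 207
  0.00179 nF = 0.00179e3 pF = 1.79
  810 pF → 810
  0.261 nF = 0.261e3 pF = 261
Sum: 207 + 1.79 + 810 + 261 = 1279.79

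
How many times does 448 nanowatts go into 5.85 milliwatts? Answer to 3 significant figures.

13100

(5.85 × 10⁻³) / (448 × 10⁻⁹) = 0.01306 × 10⁶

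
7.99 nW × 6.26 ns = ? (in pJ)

7.99 × 10^-9 × 6.26 × 10^-9 = 50.0174 × 10^-18 J

0.0000500174 pJ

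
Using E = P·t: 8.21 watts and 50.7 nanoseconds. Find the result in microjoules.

0.416247 microjoules

8.21 × 50.7 × 10⁻⁹ = 416.247 × 10⁻⁹ J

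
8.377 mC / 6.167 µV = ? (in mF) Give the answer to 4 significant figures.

(8.377e-3) / (6.167e-6) = 1.35836e3 F

1358000 mF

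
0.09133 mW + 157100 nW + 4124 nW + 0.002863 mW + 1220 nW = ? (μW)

256.637 μW

In μW:
  0.09133 mW = 0.09133 × 10^3 μW = 91.33
  157100 nW = 157100 × 10^-3 μW = 157.1
  4124 nW = 4124 × 10^-3 μW = 4.124
  0.002863 mW = 0.002863 × 10^3 μW = 2.863
  1220 nW = 1220 × 10^-3 μW = 1.22
Sum: 91.33 + 157.1 + 4.124 + 2.863 + 1.22 = 256.637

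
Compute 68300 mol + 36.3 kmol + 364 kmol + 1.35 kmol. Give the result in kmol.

469.95 kmol

In kmol:
  68300 mol = 68300e-3 kmol = 68.3
  36.3 kmol → 36.3
  364 kmol → 364
  1.35 kmol → 1.35
Sum: 68.3 + 36.3 + 364 + 1.35 = 469.95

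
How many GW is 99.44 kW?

kilo = 1e3, giga = 1e9; factor is 1e-6.
99.44 × 1e-6 = 0.00009944

0.00009944 GW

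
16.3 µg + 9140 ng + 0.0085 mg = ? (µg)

33.94 µg

In µg:
  16.3 µg → 16.3
  9140 ng = 9140e-3 µg = 9.14
  0.0085 mg = 0.0085e3 µg = 8.5
Sum: 16.3 + 9.14 + 8.5 = 33.94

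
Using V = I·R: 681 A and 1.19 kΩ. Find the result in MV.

681 × 1.19 × 10^3 = 810.39 × 10^3 V

0.81039 MV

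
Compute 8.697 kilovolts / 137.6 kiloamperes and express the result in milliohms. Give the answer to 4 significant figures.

(8.697e3) / (137.6e3) = 0.0632049 Ω

63.20 milliohms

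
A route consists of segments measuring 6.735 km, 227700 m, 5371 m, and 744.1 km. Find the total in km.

In km:
  6.735 km → 6.735
  227700 m = 227700 × 10^-3 km = 227.7
  5371 m = 5371 × 10^-3 km = 5.371
  744.1 km → 744.1
Sum: 6.735 + 227.7 + 5.371 + 744.1 = 983.906

983.906 km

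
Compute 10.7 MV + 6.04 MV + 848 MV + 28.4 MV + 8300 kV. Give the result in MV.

901.44 MV

In MV:
  10.7 MV → 10.7
  6.04 MV → 6.04
  848 MV → 848
  28.4 MV → 28.4
  8300 kV = 8300 × 10^-3 MV = 8.3
Sum: 10.7 + 6.04 + 848 + 28.4 + 8.3 = 901.44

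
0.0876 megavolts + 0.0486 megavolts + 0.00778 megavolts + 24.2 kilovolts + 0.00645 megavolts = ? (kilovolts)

174.63 kilovolts

In kilovolts:
  0.0876 megavolts = 0.0876e3 kilovolts = 87.6
  0.0486 megavolts = 0.0486e3 kilovolts = 48.6
  0.00778 megavolts = 0.00778e3 kilovolts = 7.78
  24.2 kilovolts → 24.2
  0.00645 megavolts = 0.00645e3 kilovolts = 6.45
Sum: 87.6 + 48.6 + 7.78 + 24.2 + 6.45 = 174.63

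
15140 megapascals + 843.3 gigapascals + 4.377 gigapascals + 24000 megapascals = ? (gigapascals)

886.817 gigapascals

In gigapascals:
  15140 megapascals = 15140e-3 gigapascals = 15.14
  843.3 gigapascals → 843.3
  4.377 gigapascals → 4.377
  24000 megapascals = 24000e-3 gigapascals = 24
Sum: 15.14 + 843.3 + 4.377 + 24 = 886.817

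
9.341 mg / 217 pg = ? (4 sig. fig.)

(9.341 × 10⁻³) / (217 × 10⁻¹²) = 0.043046 × 10⁹

43050000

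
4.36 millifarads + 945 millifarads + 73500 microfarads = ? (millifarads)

In millifarads:
  4.36 millifarads → 4.36
  945 millifarads → 945
  73500 microfarads = 73500 × 10^-3 millifarads = 73.5
Sum: 4.36 + 945 + 73.5 = 1022.86

1022.86 millifarads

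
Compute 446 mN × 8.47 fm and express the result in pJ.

0.00377762 pJ

446 × 10^-3 × 8.47 × 10^-15 = 3777.62 × 10^-18 J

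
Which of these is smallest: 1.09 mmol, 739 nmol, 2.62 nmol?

1.09 mmol = 0.00109 mol
739 nmol = 0.000000739 mol
2.62 nmol = 0.00000000262 mol

2.62 nmol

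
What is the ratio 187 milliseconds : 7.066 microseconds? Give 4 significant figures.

26460

(187 × 10⁻³) / (7.066 × 10⁻⁶) = 26.465 × 10³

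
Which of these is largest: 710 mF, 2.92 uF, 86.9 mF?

710 mF = 0.71 F
2.92 uF = 0.00000292 F
86.9 mF = 0.0869 F

710 mF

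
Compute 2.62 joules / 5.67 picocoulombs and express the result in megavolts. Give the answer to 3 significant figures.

462000 megavolts

(2.62) / (5.67 × 10^-12) = 0.46208 × 10^12 V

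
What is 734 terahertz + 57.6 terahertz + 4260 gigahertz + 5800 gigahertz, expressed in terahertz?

In terahertz:
  734 terahertz → 734
  57.6 terahertz → 57.6
  4260 gigahertz = 4260 × 10⁻³ terahertz = 4.26
  5800 gigahertz = 5800 × 10⁻³ terahertz = 5.8
Sum: 734 + 57.6 + 4.26 + 5.8 = 801.66

801.66 terahertz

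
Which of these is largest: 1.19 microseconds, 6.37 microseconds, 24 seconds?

24 seconds

1.19 microseconds = 0.00000119 seconds
6.37 microseconds = 0.00000637 seconds
24 seconds = 24 seconds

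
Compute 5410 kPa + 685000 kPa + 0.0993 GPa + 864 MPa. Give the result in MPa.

In MPa:
  5410 kPa = 5410 × 10^-3 MPa = 5.41
  685000 kPa = 685000 × 10^-3 MPa = 685
  0.0993 GPa = 0.0993 × 10^3 MPa = 99.3
  864 MPa → 864
Sum: 5.41 + 685 + 99.3 + 864 = 1653.71

1653.71 MPa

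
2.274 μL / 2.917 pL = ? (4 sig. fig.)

(2.274 × 10⁻⁶) / (2.917 × 10⁻¹²) = 0.77957 × 10⁶

779600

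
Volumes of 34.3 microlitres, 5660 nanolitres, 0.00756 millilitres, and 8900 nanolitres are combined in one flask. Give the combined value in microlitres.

In microlitres:
  34.3 microlitres → 34.3
  5660 nanolitres = 5660 × 10⁻³ microlitres = 5.66
  0.00756 millilitres = 0.00756 × 10³ microlitres = 7.56
  8900 nanolitres = 8900 × 10⁻³ microlitres = 8.9
Sum: 34.3 + 5.66 + 7.56 + 8.9 = 56.42

56.42 microlitres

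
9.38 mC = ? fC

milli = 10^-3, femto = 10^-15; factor is 10^12.
9.38 × 10^12 = 9380000000000

9380000000000 fC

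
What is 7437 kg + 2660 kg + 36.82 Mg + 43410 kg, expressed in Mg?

90.327 Mg

In Mg:
  7437 kg = 7437 × 10⁻³ Mg = 7.437
  2660 kg = 2660 × 10⁻³ Mg = 2.66
  36.82 Mg → 36.82
  43410 kg = 43410 × 10⁻³ Mg = 43.41
Sum: 7.437 + 2.66 + 36.82 + 43.41 = 90.327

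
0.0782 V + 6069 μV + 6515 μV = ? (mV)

In mV:
  0.0782 V = 0.0782 × 10^3 mV = 78.2
  6069 μV = 6069 × 10^-3 mV = 6.069
  6515 μV = 6515 × 10^-3 mV = 6.515
Sum: 78.2 + 6.069 + 6.515 = 90.784

90.784 mV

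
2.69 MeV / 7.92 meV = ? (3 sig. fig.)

340000000

(2.69 × 10⁶) / (7.92 × 10⁻³) = 0.3396 × 10⁹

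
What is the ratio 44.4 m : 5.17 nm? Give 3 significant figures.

(44.4) / (5.17e-9) = 8.588e9

8590000000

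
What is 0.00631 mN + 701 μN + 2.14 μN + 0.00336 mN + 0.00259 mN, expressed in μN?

715.4 μN

In μN:
  0.00631 mN = 0.00631 × 10³ μN = 6.31
  701 μN → 701
  2.14 μN → 2.14
  0.00336 mN = 0.00336 × 10³ μN = 3.36
  0.00259 mN = 0.00259 × 10³ μN = 2.59
Sum: 6.31 + 701 + 2.14 + 3.36 + 2.59 = 715.4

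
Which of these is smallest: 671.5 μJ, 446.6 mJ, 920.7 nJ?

671.5 μJ = 0.0006715 J
446.6 mJ = 0.4466 J
920.7 nJ = 0.0000009207 J

920.7 nJ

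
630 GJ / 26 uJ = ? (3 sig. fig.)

(630 × 10⁹) / (26 × 10⁻⁶) = 24.23 × 10¹⁵

24200000000000000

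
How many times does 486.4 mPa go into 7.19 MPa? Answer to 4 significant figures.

(7.19 × 10⁶) / (486.4 × 10⁻³) = 0.014782 × 10⁹

14780000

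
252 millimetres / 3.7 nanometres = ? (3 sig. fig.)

(252 × 10^-3) / (3.7 × 10^-9) = 68.11 × 10^6

68100000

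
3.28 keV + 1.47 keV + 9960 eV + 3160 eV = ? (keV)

17.87 keV

In keV:
  3.28 keV → 3.28
  1.47 keV → 1.47
  9960 eV = 9960 × 10^-3 keV = 9.96
  3160 eV = 3160 × 10^-3 keV = 3.16
Sum: 3.28 + 1.47 + 9.96 + 3.16 = 17.87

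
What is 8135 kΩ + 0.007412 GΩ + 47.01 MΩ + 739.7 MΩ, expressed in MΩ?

In MΩ:
  8135 kΩ = 8135 × 10⁻³ MΩ = 8.135
  0.007412 GΩ = 0.007412 × 10³ MΩ = 7.412
  47.01 MΩ → 47.01
  739.7 MΩ → 739.7
Sum: 8.135 + 7.412 + 47.01 + 739.7 = 802.257

802.257 MΩ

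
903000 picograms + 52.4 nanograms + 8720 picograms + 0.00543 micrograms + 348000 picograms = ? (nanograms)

1317.55 nanograms

In nanograms:
  903000 picograms = 903000 × 10⁻³ nanograms = 903
  52.4 nanograms → 52.4
  8720 picograms = 8720 × 10⁻³ nanograms = 8.72
  0.00543 micrograms = 0.00543 × 10³ nanograms = 5.43
  348000 picograms = 348000 × 10⁻³ nanograms = 348
Sum: 903 + 52.4 + 8.72 + 5.43 + 348 = 1317.55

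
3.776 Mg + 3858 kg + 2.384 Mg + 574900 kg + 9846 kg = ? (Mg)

In Mg:
  3.776 Mg → 3.776
  3858 kg = 3858 × 10^-3 Mg = 3.858
  2.384 Mg → 2.384
  574900 kg = 574900 × 10^-3 Mg = 574.9
  9846 kg = 9846 × 10^-3 Mg = 9.846
Sum: 3.776 + 3.858 + 2.384 + 574.9 + 9.846 = 594.764

594.764 Mg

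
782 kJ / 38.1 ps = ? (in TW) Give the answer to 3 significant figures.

(782e3) / (38.1e-12) = 20.525e15 W

20500 TW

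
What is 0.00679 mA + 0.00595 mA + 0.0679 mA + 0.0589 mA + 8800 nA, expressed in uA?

148.34 uA

In uA:
  0.00679 mA = 0.00679 × 10³ uA = 6.79
  0.00595 mA = 0.00595 × 10³ uA = 5.95
  0.0679 mA = 0.0679 × 10³ uA = 67.9
  0.0589 mA = 0.0589 × 10³ uA = 58.9
  8800 nA = 8800 × 10⁻³ uA = 8.8
Sum: 6.79 + 5.95 + 67.9 + 58.9 + 8.8 = 148.34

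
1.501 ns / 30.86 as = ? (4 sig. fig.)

48640000

(1.501 × 10⁻⁹) / (30.86 × 10⁻¹⁸) = 0.048639 × 10⁹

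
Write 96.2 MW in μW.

mega = 10^6, micro = 10^-6; factor is 10^12.
96.2 × 10^12 = 96200000000000

96200000000000 μW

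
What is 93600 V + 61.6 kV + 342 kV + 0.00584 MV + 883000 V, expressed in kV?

1386.04 kV

In kV:
  93600 V = 93600 × 10⁻³ kV = 93.6
  61.6 kV → 61.6
  342 kV → 342
  0.00584 MV = 0.00584 × 10³ kV = 5.84
  883000 V = 883000 × 10⁻³ kV = 883
Sum: 93.6 + 61.6 + 342 + 5.84 + 883 = 1386.04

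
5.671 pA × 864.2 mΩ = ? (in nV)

0.0049008782 nV

5.671 × 10⁻¹² × 864.2 × 10⁻³ = 4900.8782 × 10⁻¹⁵ V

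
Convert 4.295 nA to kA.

0.000000000004295 kA

nano = 10^-9, kilo = 10^3; factor is 10^-12.
4.295 × 10^-12 = 0.000000000004295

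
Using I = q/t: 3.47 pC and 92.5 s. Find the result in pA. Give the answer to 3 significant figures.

(3.47 × 10^-12) / (92.5) = 0.037514 × 10^-12 A

0.0375 pA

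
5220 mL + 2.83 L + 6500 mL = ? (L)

14.55 L

In L:
  5220 mL = 5220 × 10^-3 L = 5.22
  2.83 L → 2.83
  6500 mL = 6500 × 10^-3 L = 6.5
Sum: 5.22 + 2.83 + 6.5 = 14.55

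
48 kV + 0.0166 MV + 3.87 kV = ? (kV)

In kV:
  48 kV → 48
  0.0166 MV = 0.0166 × 10³ kV = 16.6
  3.87 kV → 3.87
Sum: 48 + 16.6 + 3.87 = 68.47

68.47 kV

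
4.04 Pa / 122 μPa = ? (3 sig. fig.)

33100

(4.04) / (122 × 10⁻⁶) = 0.03311 × 10⁶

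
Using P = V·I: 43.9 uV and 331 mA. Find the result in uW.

14.5309 uW

43.9 × 10^-6 × 331 × 10^-3 = 14530.9 × 10^-9 W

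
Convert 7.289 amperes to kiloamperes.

(no prefix) = 10⁰, kilo = 10³; factor is 10⁻³.
7.289 × 10⁻³ = 0.007289

0.007289 kiloamperes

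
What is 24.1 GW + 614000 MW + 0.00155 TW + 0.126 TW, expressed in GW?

765.65 GW

In GW:
  24.1 GW → 24.1
  614000 MW = 614000 × 10⁻³ GW = 614
  0.00155 TW = 0.00155 × 10³ GW = 1.55
  0.126 TW = 0.126 × 10³ GW = 126
Sum: 24.1 + 614 + 1.55 + 126 = 765.65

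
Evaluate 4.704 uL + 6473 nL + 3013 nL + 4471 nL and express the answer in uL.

In uL:
  4.704 uL → 4.704
  6473 nL = 6473e-3 uL = 6.473
  3013 nL = 3013e-3 uL = 3.013
  4471 nL = 4471e-3 uL = 4.471
Sum: 4.704 + 6.473 + 3.013 + 4.471 = 18.661

18.661 uL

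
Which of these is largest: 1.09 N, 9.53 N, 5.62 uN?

1.09 N = 1.09 N
9.53 N = 9.53 N
5.62 uN = 0.00000562 N

9.53 N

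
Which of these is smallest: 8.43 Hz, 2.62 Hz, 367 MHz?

2.62 Hz

8.43 Hz = 8.43 Hz
2.62 Hz = 2.62 Hz
367 MHz = 367000000 Hz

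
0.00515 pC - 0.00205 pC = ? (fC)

3.1 fC

In fC:
  0.00515 pC = 0.00515e3 fC = 5.15
  0.00205 pC = 0.00205e3 fC = 2.05
Difference: 5.15 - 2.05 = 3.1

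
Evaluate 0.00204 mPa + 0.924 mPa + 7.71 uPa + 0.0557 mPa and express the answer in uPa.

In uPa:
  0.00204 mPa = 0.00204 × 10^3 uPa = 2.04
  0.924 mPa = 0.924 × 10^3 uPa = 924
  7.71 uPa → 7.71
  0.0557 mPa = 0.0557 × 10^3 uPa = 55.7
Sum: 2.04 + 924 + 7.71 + 55.7 = 989.45

989.45 uPa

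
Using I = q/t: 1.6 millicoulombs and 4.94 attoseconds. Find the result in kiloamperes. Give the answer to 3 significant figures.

324000000000 kiloamperes

(1.6 × 10^-3) / (4.94 × 10^-18) = 0.32389 × 10^15 A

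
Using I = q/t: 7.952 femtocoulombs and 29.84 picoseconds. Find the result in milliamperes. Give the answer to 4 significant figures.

(7.952 × 10⁻¹⁵) / (29.84 × 10⁻¹²) = 0.266488 × 10⁻³ A

0.2665 milliamperes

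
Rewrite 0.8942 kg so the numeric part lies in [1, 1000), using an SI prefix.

894.2 g

= 894.2 g; mantissa already in [1, 1000).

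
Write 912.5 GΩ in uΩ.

912500000000000000 uΩ

giga = 1e9, micro = 1e-6; factor is 1e15.
912.5 × 1e15 = 912500000000000000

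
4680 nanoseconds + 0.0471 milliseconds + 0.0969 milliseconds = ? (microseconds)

In microseconds:
  4680 nanoseconds = 4680 × 10⁻³ microseconds = 4.68
  0.0471 milliseconds = 0.0471 × 10³ microseconds = 47.1
  0.0969 milliseconds = 0.0969 × 10³ microseconds = 96.9
Sum: 4.68 + 47.1 + 96.9 = 148.68

148.68 microseconds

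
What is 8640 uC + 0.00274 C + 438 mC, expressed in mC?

449.38 mC

In mC:
  8640 uC = 8640 × 10^-3 mC = 8.64
  0.00274 C = 0.00274 × 10^3 mC = 2.74
  438 mC → 438
Sum: 8.64 + 2.74 + 438 = 449.38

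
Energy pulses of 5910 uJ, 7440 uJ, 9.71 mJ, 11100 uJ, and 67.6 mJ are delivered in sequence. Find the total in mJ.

In mJ:
  5910 uJ = 5910 × 10⁻³ mJ = 5.91
  7440 uJ = 7440 × 10⁻³ mJ = 7.44
  9.71 mJ → 9.71
  11100 uJ = 11100 × 10⁻³ mJ = 11.1
  67.6 mJ → 67.6
Sum: 5.91 + 7.44 + 9.71 + 11.1 + 67.6 = 101.76

101.76 mJ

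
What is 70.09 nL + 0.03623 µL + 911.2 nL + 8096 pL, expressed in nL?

1025.616 nL

In nL:
  70.09 nL → 70.09
  0.03623 µL = 0.03623 × 10³ nL = 36.23
  911.2 nL → 911.2
  8096 pL = 8096 × 10⁻³ nL = 8.096
Sum: 70.09 + 36.23 + 911.2 + 8.096 = 1025.616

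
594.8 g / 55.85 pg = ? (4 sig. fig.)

(594.8) / (55.85e-12) = 10.65e12

10650000000000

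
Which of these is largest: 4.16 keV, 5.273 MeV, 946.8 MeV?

4.16 keV = 4160 eV
5.273 MeV = 5273000 eV
946.8 MeV = 946800000 eV

946.8 MeV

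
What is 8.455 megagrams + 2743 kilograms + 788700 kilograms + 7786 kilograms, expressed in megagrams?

807.684 megagrams

In megagrams:
  8.455 megagrams → 8.455
  2743 kilograms = 2743 × 10^-3 megagrams = 2.743
  788700 kilograms = 788700 × 10^-3 megagrams = 788.7
  7786 kilograms = 7786 × 10^-3 megagrams = 7.786
Sum: 8.455 + 2.743 + 788.7 + 7.786 = 807.684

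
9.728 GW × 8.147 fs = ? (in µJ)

79.254016 µJ

9.728 × 10^9 × 8.147 × 10^-15 = 79.254016 × 10^-6 J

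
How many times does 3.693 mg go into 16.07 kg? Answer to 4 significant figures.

4351000

(16.07 × 10³) / (3.693 × 10⁻³) = 4.3515 × 10⁶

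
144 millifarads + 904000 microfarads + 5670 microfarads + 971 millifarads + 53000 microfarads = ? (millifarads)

2077.67 millifarads

In millifarads:
  144 millifarads → 144
  904000 microfarads = 904000 × 10⁻³ millifarads = 904
  5670 microfarads = 5670 × 10⁻³ millifarads = 5.67
  971 millifarads → 971
  53000 microfarads = 53000 × 10⁻³ millifarads = 53
Sum: 144 + 904 + 5.67 + 971 + 53 = 2077.67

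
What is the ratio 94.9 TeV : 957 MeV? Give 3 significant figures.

(94.9e12) / (957e6) = 0.09916e6

99200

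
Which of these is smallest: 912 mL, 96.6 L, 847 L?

912 mL

912 mL = 0.912 L
96.6 L = 96.6 L
847 L = 847 L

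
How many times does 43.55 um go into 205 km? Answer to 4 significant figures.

(205e3) / (43.55e-6) = 4.7072e9

4707000000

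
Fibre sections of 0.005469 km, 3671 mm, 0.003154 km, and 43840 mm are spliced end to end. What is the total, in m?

In m:
  0.005469 km = 0.005469e3 m = 5.469
  3671 mm = 3671e-3 m = 3.671
  0.003154 km = 0.003154e3 m = 3.154
  43840 mm = 43840e-3 m = 43.84
Sum: 5.469 + 3.671 + 3.154 + 43.84 = 56.134

56.134 m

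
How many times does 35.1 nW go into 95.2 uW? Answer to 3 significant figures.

(95.2 × 10⁻⁶) / (35.1 × 10⁻⁹) = 2.712 × 10³

2710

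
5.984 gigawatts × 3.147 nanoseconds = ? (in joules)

5.984e9 × 3.147e-9 = 18.831648 J

18.831648 joules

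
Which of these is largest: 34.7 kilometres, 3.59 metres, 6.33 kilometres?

34.7 kilometres = 34700 metres
3.59 metres = 3.59 metres
6.33 kilometres = 6330 metres

34.7 kilometres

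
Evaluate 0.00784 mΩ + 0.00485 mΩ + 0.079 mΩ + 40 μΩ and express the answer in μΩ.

In μΩ:
  0.00784 mΩ = 0.00784 × 10^3 μΩ = 7.84
  0.00485 mΩ = 0.00485 × 10^3 μΩ = 4.85
  0.079 mΩ = 0.079 × 10^3 μΩ = 79
  40 μΩ → 40
Sum: 7.84 + 4.85 + 79 + 40 = 131.69

131.69 μΩ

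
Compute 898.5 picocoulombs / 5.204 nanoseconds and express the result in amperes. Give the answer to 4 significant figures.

(898.5e-12) / (5.204e-9) = 172.656e-3 A

0.1727 amperes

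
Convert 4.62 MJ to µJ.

4620000000000 µJ

mega = 10⁶, micro = 10⁻⁶; factor is 10¹².
4.62 × 10¹² = 4620000000000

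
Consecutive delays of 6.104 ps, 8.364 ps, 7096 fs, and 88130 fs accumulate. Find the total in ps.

In ps:
  6.104 ps → 6.104
  8.364 ps → 8.364
  7096 fs = 7096 × 10^-3 ps = 7.096
  88130 fs = 88130 × 10^-3 ps = 88.13
Sum: 6.104 + 8.364 + 7.096 + 88.13 = 109.694

109.694 ps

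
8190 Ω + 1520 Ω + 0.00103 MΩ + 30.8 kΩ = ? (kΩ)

41.54 kΩ

In kΩ:
  8190 Ω = 8190 × 10⁻³ kΩ = 8.19
  1520 Ω = 1520 × 10⁻³ kΩ = 1.52
  0.00103 MΩ = 0.00103 × 10³ kΩ = 1.03
  30.8 kΩ → 30.8
Sum: 8.19 + 1.52 + 1.03 + 30.8 = 41.54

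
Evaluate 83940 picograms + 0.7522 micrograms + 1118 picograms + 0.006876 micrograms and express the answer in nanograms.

In nanograms:
  83940 picograms = 83940e-3 nanograms = 83.94
  0.7522 micrograms = 0.7522e3 nanograms = 752.2
  1118 picograms = 1118e-3 nanograms = 1.118
  0.006876 micrograms = 0.006876e3 nanograms = 6.876
Sum: 83.94 + 752.2 + 1.118 + 6.876 = 844.134

844.134 nanograms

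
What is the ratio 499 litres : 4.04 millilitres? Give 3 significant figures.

(499) / (4.04e-3) = 123.5e3

124000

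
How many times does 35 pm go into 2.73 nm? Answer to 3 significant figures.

78.0

(2.73 × 10⁻⁹) / (35 × 10⁻¹²) = 0.078 × 10³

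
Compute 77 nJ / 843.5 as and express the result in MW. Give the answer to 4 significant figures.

(77 × 10^-9) / (843.5 × 10^-18) = 0.0912863 × 10^9 W

91.29 MW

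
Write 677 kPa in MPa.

0.677 MPa

kilo = 10^3, mega = 10^6; factor is 10^-3.
677 × 10^-3 = 0.677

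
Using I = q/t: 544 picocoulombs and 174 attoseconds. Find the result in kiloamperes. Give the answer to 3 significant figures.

(544 × 10⁻¹²) / (174 × 10⁻¹⁸) = 3.1264 × 10⁶ A

3130 kiloamperes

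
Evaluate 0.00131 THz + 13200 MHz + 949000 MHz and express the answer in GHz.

In GHz:
  0.00131 THz = 0.00131 × 10^3 GHz = 1.31
  13200 MHz = 13200 × 10^-3 GHz = 13.2
  949000 MHz = 949000 × 10^-3 GHz = 949
Sum: 1.31 + 13.2 + 949 = 963.51

963.51 GHz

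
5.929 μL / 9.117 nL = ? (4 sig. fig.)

(5.929e-6) / (9.117e-9) = 0.65032e3

650.3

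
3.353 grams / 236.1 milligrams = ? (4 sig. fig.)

14.20

(3.353) / (236.1 × 10⁻³) = 0.014202 × 10³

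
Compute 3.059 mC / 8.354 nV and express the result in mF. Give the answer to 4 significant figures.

(3.059e-3) / (8.354e-9) = 0.366172e6 F

366200000 mF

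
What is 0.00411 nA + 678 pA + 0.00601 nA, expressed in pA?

688.12 pA

In pA:
  0.00411 nA = 0.00411 × 10³ pA = 4.11
  678 pA → 678
  0.00601 nA = 0.00601 × 10³ pA = 6.01
Sum: 4.11 + 678 + 6.01 = 688.12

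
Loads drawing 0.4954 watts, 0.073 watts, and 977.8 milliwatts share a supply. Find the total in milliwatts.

1546.2 milliwatts

In milliwatts:
  0.4954 watts = 0.4954 × 10^3 milliwatts = 495.4
  0.073 watts = 0.073 × 10^3 milliwatts = 73
  977.8 milliwatts → 977.8
Sum: 495.4 + 73 + 977.8 = 1546.2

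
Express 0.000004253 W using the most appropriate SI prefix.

= 4.253 × 10⁻⁶ W; 10⁻⁶ is micro.

4.253 uW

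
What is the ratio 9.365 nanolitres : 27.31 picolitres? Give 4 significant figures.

342.9

(9.365e-9) / (27.31e-12) = 0.34291e3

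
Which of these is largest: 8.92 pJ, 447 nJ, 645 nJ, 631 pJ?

8.92 pJ = 0.00000000000892 J
447 nJ = 0.000000447 J
645 nJ = 0.000000645 J
631 pJ = 0.000000000631 J

645 nJ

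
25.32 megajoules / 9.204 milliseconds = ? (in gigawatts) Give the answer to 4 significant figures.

2.751 gigawatts

(25.32 × 10^6) / (9.204 × 10^-3) = 2.75098 × 10^9 W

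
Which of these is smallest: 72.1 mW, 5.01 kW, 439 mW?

72.1 mW

72.1 mW = 0.0721 W
5.01 kW = 5010 W
439 mW = 0.439 W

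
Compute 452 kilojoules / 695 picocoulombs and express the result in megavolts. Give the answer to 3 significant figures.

(452 × 10³) / (695 × 10⁻¹²) = 0.65036 × 10¹⁵ V

650000000 megavolts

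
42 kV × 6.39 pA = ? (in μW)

42e3 × 6.39e-12 = 268.38e-9 W

0.26838 μW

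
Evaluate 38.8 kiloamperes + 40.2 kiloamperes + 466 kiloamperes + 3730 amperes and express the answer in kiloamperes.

In kiloamperes:
  38.8 kiloamperes → 38.8
  40.2 kiloamperes → 40.2
  466 kiloamperes → 466
  3730 amperes = 3730 × 10⁻³ kiloamperes = 3.73
Sum: 38.8 + 40.2 + 466 + 3.73 = 548.73

548.73 kiloamperes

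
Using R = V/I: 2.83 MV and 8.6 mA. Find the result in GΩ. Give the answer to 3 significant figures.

(2.83e6) / (8.6e-3) = 0.32907e9 Ω

0.329 GΩ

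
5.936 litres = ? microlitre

(no prefix) = 10^0, micro = 10^-6; factor is 10^6.
5.936 × 10^6 = 5936000

5936000 microlitres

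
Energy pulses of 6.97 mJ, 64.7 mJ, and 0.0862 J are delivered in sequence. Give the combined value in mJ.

In mJ:
  6.97 mJ → 6.97
  64.7 mJ → 64.7
  0.0862 J = 0.0862e3 mJ = 86.2
Sum: 6.97 + 64.7 + 86.2 = 157.87

157.87 mJ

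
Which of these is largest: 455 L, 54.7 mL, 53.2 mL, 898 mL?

455 L = 455 L
54.7 mL = 0.0547 L
53.2 mL = 0.0532 L
898 mL = 0.898 L

455 L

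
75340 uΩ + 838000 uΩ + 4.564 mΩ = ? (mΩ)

In mΩ:
  75340 uΩ = 75340 × 10⁻³ mΩ = 75.34
  838000 uΩ = 838000 × 10⁻³ mΩ = 838
  4.564 mΩ → 4.564
Sum: 75.34 + 838 + 4.564 = 917.904

917.904 mΩ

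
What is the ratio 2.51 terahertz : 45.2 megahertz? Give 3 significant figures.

55500

(2.51e12) / (45.2e6) = 0.05553e6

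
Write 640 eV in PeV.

(no prefix) = 10^0, peta = 10^15; factor is 10^-15.
640 × 10^-15 = 0.00000000000064

0.00000000000064 PeV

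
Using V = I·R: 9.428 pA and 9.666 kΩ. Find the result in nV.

91.131048 nV

9.428 × 10^-12 × 9.666 × 10^3 = 91.131048 × 10^-9 V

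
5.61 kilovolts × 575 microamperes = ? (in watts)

5.61e3 × 575e-6 = 3225.75e-3 W

3.22575 watts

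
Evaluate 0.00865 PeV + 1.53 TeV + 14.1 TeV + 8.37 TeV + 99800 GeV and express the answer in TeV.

132.45 TeV

In TeV:
  0.00865 PeV = 0.00865e3 TeV = 8.65
  1.53 TeV → 1.53
  14.1 TeV → 14.1
  8.37 TeV → 8.37
  99800 GeV = 99800e-3 TeV = 99.8
Sum: 8.65 + 1.53 + 14.1 + 8.37 + 99.8 = 132.45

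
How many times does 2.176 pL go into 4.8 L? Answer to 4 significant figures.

2206000000000

(4.8) / (2.176e-12) = 2.2059e12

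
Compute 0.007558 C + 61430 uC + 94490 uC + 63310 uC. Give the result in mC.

226.788 mC

In mC:
  0.007558 C = 0.007558e3 mC = 7.558
  61430 uC = 61430e-3 mC = 61.43
  94490 uC = 94490e-3 mC = 94.49
  63310 uC = 63310e-3 mC = 63.31
Sum: 7.558 + 61.43 + 94.49 + 63.31 = 226.788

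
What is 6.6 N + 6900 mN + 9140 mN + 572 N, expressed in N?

In N:
  6.6 N → 6.6
  6900 mN = 6900 × 10⁻³ N = 6.9
  9140 mN = 9140 × 10⁻³ N = 9.14
  572 N → 572
Sum: 6.6 + 6.9 + 9.14 + 572 = 594.64

594.64 N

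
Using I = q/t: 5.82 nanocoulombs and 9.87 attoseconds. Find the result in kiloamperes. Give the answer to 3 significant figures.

(5.82e-9) / (9.87e-18) = 0.58967e9 A

590000 kiloamperes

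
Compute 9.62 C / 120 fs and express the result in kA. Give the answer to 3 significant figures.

80200000000 kA

(9.62) / (120 × 10^-15) = 0.080167 × 10^15 A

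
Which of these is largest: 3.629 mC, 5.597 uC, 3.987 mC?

3.629 mC = 0.003629 C
5.597 uC = 0.000005597 C
3.987 mC = 0.003987 C

3.987 mC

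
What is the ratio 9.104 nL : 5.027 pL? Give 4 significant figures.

1811

(9.104 × 10⁻⁹) / (5.027 × 10⁻¹²) = 1.811 × 10³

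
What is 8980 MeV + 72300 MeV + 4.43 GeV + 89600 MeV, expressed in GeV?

In GeV:
  8980 MeV = 8980 × 10⁻³ GeV = 8.98
  72300 MeV = 72300 × 10⁻³ GeV = 72.3
  4.43 GeV → 4.43
  89600 MeV = 89600 × 10⁻³ GeV = 89.6
Sum: 8.98 + 72.3 + 4.43 + 89.6 = 175.31

175.31 GeV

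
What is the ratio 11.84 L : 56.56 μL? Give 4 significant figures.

209300

(11.84) / (56.56e-6) = 0.20934e6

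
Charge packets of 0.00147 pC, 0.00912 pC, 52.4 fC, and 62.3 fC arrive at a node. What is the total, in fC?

125.29 fC

In fC:
  0.00147 pC = 0.00147e3 fC = 1.47
  0.00912 pC = 0.00912e3 fC = 9.12
  52.4 fC → 52.4
  62.3 fC → 62.3
Sum: 1.47 + 9.12 + 52.4 + 62.3 = 125.29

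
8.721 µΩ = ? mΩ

0.008721 mΩ

micro = 10⁻⁶, milli = 10⁻³; factor is 10⁻³.
8.721 × 10⁻³ = 0.008721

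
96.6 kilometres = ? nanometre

kilo = 10^3, nano = 10^-9; factor is 10^12.
96.6 × 10^12 = 96600000000000

96600000000000 nanometres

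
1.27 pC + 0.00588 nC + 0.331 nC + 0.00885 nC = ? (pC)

In pC:
  1.27 pC → 1.27
  0.00588 nC = 0.00588 × 10³ pC = 5.88
  0.331 nC = 0.331 × 10³ pC = 331
  0.00885 nC = 0.00885 × 10³ pC = 8.85
Sum: 1.27 + 5.88 + 331 + 8.85 = 347

347 pC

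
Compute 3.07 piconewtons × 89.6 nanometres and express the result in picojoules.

0.000000275072 picojoules

3.07e-12 × 89.6e-9 = 275.072e-21 J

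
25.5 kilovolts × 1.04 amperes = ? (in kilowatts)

25.5 × 10^3 × 1.04 = 26.52 × 10^3 W

26.52 kilowatts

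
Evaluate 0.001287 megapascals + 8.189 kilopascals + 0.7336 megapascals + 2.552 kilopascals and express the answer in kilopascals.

In kilopascals:
  0.001287 megapascals = 0.001287 × 10^3 kilopascals = 1.287
  8.189 kilopascals → 8.189
  0.7336 megapascals = 0.7336 × 10^3 kilopascals = 733.6
  2.552 kilopascals → 2.552
Sum: 1.287 + 8.189 + 733.6 + 2.552 = 745.628

745.628 kilopascals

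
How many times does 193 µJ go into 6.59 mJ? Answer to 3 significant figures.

(6.59e-3) / (193e-6) = 0.03415e3

34.1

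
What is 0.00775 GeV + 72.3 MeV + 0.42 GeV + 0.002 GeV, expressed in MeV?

In MeV:
  0.00775 GeV = 0.00775 × 10³ MeV = 7.75
  72.3 MeV → 72.3
  0.42 GeV = 0.42 × 10³ MeV = 420
  0.002 GeV = 0.002 × 10³ MeV = 2
Sum: 7.75 + 72.3 + 420 + 2 = 502.05

502.05 MeV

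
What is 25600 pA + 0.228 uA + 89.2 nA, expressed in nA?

342.8 nA

In nA:
  25600 pA = 25600 × 10^-3 nA = 25.6
  0.228 uA = 0.228 × 10^3 nA = 228
  89.2 nA → 89.2
Sum: 25.6 + 228 + 89.2 = 342.8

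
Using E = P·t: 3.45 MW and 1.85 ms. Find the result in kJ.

6.3825 kJ

3.45e6 × 1.85e-3 = 6.3825e3 J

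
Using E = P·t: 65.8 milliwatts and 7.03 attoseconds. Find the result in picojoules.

65.8e-3 × 7.03e-18 = 462.574e-21 J

0.000000462574 picojoules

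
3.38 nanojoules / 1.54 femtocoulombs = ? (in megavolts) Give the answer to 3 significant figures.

2.19 megavolts

(3.38 × 10^-9) / (1.54 × 10^-15) = 2.1948 × 10^6 V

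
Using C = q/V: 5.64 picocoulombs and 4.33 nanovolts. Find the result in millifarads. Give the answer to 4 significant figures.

(5.64 × 10⁻¹²) / (4.33 × 10⁻⁹) = 1.30254 × 10⁻³ F

1.303 millifarads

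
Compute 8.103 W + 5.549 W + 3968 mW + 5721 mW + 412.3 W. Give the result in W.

In W:
  8.103 W → 8.103
  5.549 W → 5.549
  3968 mW = 3968e-3 W = 3.968
  5721 mW = 5721e-3 W = 5.721
  412.3 W → 412.3
Sum: 8.103 + 5.549 + 3.968 + 5.721 + 412.3 = 435.641

435.641 W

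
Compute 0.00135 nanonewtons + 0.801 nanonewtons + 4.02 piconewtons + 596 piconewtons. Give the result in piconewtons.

In piconewtons:
  0.00135 nanonewtons = 0.00135 × 10^3 piconewtons = 1.35
  0.801 nanonewtons = 0.801 × 10^3 piconewtons = 801
  4.02 piconewtons → 4.02
  596 piconewtons → 596
Sum: 1.35 + 801 + 4.02 + 596 = 1402.37

1402.37 piconewtons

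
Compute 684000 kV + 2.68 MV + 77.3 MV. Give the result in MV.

763.98 MV

In MV:
  684000 kV = 684000e-3 MV = 684
  2.68 MV → 2.68
  77.3 MV → 77.3
Sum: 684 + 2.68 + 77.3 = 763.98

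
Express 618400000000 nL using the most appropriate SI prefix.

= 618.4 L; mantissa already in [1, 1000).

618.4 L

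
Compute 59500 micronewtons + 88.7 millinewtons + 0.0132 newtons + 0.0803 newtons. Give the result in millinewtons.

In millinewtons:
  59500 micronewtons = 59500e-3 millinewtons = 59.5
  88.7 millinewtons → 88.7
  0.0132 newtons = 0.0132e3 millinewtons = 13.2
  0.0803 newtons = 0.0803e3 millinewtons = 80.3
Sum: 59.5 + 88.7 + 13.2 + 80.3 = 241.7

241.7 millinewtons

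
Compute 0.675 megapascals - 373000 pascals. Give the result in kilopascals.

302 kilopascals

In kilopascals:
  0.675 megapascals = 0.675 × 10^3 kilopascals = 675
  373000 pascals = 373000 × 10^-3 kilopascals = 373
Difference: 675 - 373 = 302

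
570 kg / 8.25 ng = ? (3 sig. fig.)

(570e3) / (8.25e-9) = 69.09e12

69100000000000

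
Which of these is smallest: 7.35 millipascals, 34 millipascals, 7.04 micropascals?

7.04 micropascals

7.35 millipascals = 0.00735 pascals
34 millipascals = 0.034 pascals
7.04 micropascals = 0.00000704 pascals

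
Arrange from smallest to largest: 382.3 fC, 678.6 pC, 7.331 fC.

382.3 fC = 0.0000000000003823 C
678.6 pC = 0.0000000006786 C
7.331 fC = 0.000000000000007331 C

7.331 fC < 382.3 fC < 678.6 pC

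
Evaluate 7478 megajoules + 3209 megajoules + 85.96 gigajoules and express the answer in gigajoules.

96.647 gigajoules

In gigajoules:
  7478 megajoules = 7478 × 10^-3 gigajoules = 7.478
  3209 megajoules = 3209 × 10^-3 gigajoules = 3.209
  85.96 gigajoules → 85.96
Sum: 7.478 + 3.209 + 85.96 = 96.647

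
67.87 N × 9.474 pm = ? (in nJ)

67.87 × 9.474e-12 = 643.00038e-12 J

0.64300038 nJ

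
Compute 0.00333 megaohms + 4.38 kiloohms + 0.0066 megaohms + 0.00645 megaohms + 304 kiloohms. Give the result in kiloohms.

In kiloohms:
  0.00333 megaohms = 0.00333e3 kiloohms = 3.33
  4.38 kiloohms → 4.38
  0.0066 megaohms = 0.0066e3 kiloohms = 6.6
  0.00645 megaohms = 0.00645e3 kiloohms = 6.45
  304 kiloohms → 304
Sum: 3.33 + 4.38 + 6.6 + 6.45 + 304 = 324.76

324.76 kiloohms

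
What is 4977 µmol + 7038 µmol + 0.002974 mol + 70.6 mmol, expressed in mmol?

85.589 mmol

In mmol:
  4977 µmol = 4977 × 10^-3 mmol = 4.977
  7038 µmol = 7038 × 10^-3 mmol = 7.038
  0.002974 mol = 0.002974 × 10^3 mmol = 2.974
  70.6 mmol → 70.6
Sum: 4.977 + 7.038 + 2.974 + 70.6 = 85.589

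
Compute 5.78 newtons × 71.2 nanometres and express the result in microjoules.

0.411536 microjoules

5.78 × 71.2e-9 = 411.536e-9 J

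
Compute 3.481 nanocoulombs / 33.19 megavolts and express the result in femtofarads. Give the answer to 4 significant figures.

(3.481 × 10⁻⁹) / (33.19 × 10⁶) = 0.104881 × 10⁻¹⁵ F

0.1049 femtofarads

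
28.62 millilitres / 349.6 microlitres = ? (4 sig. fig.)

81.86

(28.62e-3) / (349.6e-6) = 0.081865e3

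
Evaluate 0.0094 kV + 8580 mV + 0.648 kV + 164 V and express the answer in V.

In V:
  0.0094 kV = 0.0094 × 10³ V = 9.4
  8580 mV = 8580 × 10⁻³ V = 8.58
  0.648 kV = 0.648 × 10³ V = 648
  164 V → 164
Sum: 9.4 + 8.58 + 648 + 164 = 829.98

829.98 V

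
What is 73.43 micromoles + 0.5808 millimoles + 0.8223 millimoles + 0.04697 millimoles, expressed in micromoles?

1523.5 micromoles

In micromoles:
  73.43 micromoles → 73.43
  0.5808 millimoles = 0.5808 × 10³ micromoles = 580.8
  0.8223 millimoles = 0.8223 × 10³ micromoles = 822.3
  0.04697 millimoles = 0.04697 × 10³ micromoles = 46.97
Sum: 73.43 + 580.8 + 822.3 + 46.97 = 1523.5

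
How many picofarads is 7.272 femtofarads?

0.007272 picofarads

femto = 1e-15, pico = 1e-12; factor is 1e-3.
7.272 × 1e-3 = 0.007272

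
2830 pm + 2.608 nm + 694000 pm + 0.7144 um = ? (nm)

In nm:
  2830 pm = 2830 × 10^-3 nm = 2.83
  2.608 nm → 2.608
  694000 pm = 694000 × 10^-3 nm = 694
  0.7144 um = 0.7144 × 10^3 nm = 714.4
Sum: 2.83 + 2.608 + 694 + 714.4 = 1413.838

1413.838 nm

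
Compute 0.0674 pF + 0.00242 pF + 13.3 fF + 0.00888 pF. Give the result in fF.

92 fF

In fF:
  0.0674 pF = 0.0674 × 10^3 fF = 67.4
  0.00242 pF = 0.00242 × 10^3 fF = 2.42
  13.3 fF → 13.3
  0.00888 pF = 0.00888 × 10^3 fF = 8.88
Sum: 67.4 + 2.42 + 13.3 + 8.88 = 92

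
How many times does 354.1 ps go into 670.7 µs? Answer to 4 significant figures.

(670.7 × 10⁻⁶) / (354.1 × 10⁻¹²) = 1.8941 × 10⁶

1894000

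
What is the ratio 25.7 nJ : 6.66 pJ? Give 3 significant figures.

(25.7e-9) / (6.66e-12) = 3.859e3

3860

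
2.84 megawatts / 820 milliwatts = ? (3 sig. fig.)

(2.84e6) / (820e-3) = 0.003463e9

3460000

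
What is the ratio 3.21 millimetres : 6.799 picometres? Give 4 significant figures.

(3.21e-3) / (6.799e-12) = 0.47213e9

472100000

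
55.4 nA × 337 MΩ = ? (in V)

55.4 × 10⁻⁹ × 337 × 10⁶ = 18669.8 × 10⁻³ V

18.6698 V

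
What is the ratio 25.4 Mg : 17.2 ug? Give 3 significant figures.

(25.4e6) / (17.2e-6) = 1.477e12

1480000000000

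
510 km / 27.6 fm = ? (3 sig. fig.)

(510e3) / (27.6e-15) = 18.48e18

18500000000000000000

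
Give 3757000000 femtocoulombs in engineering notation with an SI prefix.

3.757 microcoulombs

= 3.757e-6 coulombs; 1e-6 is micro.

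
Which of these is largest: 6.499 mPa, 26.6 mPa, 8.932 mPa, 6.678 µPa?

6.499 mPa = 0.006499 Pa
26.6 mPa = 0.0266 Pa
8.932 mPa = 0.008932 Pa
6.678 µPa = 0.000006678 Pa

26.6 mPa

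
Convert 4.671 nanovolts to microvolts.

nano = 10⁻⁹, micro = 10⁻⁶; factor is 10⁻³.
4.671 × 10⁻³ = 0.004671

0.004671 microvolts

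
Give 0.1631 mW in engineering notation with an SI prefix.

= 163.1e-6 W; 1e-6 is micro.

163.1 μW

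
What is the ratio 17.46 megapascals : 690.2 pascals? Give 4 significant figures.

(17.46e6) / (690.2) = 0.025297e6

25300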